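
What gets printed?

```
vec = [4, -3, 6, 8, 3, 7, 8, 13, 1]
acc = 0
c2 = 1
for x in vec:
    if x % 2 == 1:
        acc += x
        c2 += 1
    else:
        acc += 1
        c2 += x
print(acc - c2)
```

x=4: not odd, acc = 0+1 = 1; c2=5
x=-3: odd, acc = 1+(-3) = -2; c2=6
x=6: not odd, acc = (-2)+1 = -1; c2=12
x=8: not odd, acc = (-1)+1 = 0; c2=20
x=3: odd, acc = 0+3 = 3; c2=21
x=7: odd, acc = 3+7 = 10; c2=22
x=8: not odd, acc = 10+1 = 11; c2=30
x=13: odd, acc = 11+13 = 24; c2=31
x=1: odd, acc = 24+1 = 25; c2=32
acc-c2 = 25-32 = -7

-7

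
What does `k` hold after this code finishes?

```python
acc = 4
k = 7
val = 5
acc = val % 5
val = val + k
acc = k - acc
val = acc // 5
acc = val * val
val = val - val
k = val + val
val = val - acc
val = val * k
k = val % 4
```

0

acc = 5%5 = 0
val = 5+7 = 12
acc = 7-0 = 7
val = 7//5 = 1
acc = 1*1 = 1
val = 1-1 = 0
k = 0+0 = 0
val = 0-1 = -1
val = (-1)*0 = 0
k = 0%4 = 0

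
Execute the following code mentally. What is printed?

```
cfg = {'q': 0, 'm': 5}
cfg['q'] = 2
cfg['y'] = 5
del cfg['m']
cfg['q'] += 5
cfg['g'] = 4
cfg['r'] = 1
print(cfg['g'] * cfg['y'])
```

20

cfg['q'] = 2 → {'q': 2, 'm': 5}
cfg['y'] = 5 → {'q': 2, 'm': 5, 'y': 5}
del 'm' → {'q': 2, 'y': 5}
cfg['q'] = 2+5 = 7 → {'q': 7, 'y': 5}
cfg['g'] = 4 → {'q': 7, 'y': 5, 'g': 4}
cfg['r'] = 1 → {'q': 7, 'y': 5, 'g': 4, 'r': 1}
cfg['g']*cfg['y'] = 4*5 = 20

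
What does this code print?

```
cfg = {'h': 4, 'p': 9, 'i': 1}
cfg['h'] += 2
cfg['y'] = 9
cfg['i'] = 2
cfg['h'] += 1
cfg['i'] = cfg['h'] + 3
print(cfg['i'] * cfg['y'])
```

cfg['h'] = 4+2 = 6 → {'h': 6, 'p': 9, 'i': 1}
cfg['y'] = 9 → {'h': 6, 'p': 9, 'i': 1, 'y': 9}
cfg['i'] = 2 → {'h': 6, 'p': 9, 'i': 2, 'y': 9}
cfg['h'] = 6+1 = 7 → {'h': 7, 'p': 9, 'i': 2, 'y': 9}
cfg['i'] = cfg['h']+3 = 10 → {'h': 7, 'p': 9, 'i': 10, 'y': 9}
cfg['i']*cfg['y'] = 10*9 = 90

90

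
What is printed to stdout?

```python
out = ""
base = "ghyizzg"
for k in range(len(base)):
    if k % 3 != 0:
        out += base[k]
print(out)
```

k=0: skip
k=1: add 'h' → 'h'
k=2: add 'y' → 'hy'
k=3: skip
k=4: add 'z' → 'hyz'
k=5: add 'z' → 'hyzz'
k=6: skip

hyzz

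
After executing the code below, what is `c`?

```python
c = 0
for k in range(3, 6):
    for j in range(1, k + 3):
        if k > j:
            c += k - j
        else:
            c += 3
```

k=3,j=1: 3>1, c = 0+2 = 2
k=3,j=2: 3>2, c = 2+1 = 3
k=3,j=3: not 3>3, c = 3+3 = 6
k=3,j=4: not 3>4, c = 6+3 = 9
k=3,j=5: not 3>5, c = 9+3 = 12
k=4,j=1: 4>1, c = 12+3 = 15
k=4,j=2: 4>2, c = 15+2 = 17
k=4,j=3: 4>3, c = 17+1 = 18
k=4,j=4: not 4>4, c = 18+3 = 21
k=4,j=5: not 4>5, c = 21+3 = 24
k=4,j=6: not 4>6, c = 24+3 = 27
k=5,j=1: 5>1, c = 27+4 = 31
k=5,j=2: 5>2, c = 31+3 = 34
k=5,j=3: 5>3, c = 34+2 = 36
k=5,j=4: 5>4, c = 36+1 = 37
k=5,j=5: not 5>5, c = 37+3 = 40
k=5,j=6: not 5>6, c = 40+3 = 43
k=5,j=7: not 5>7, c = 43+3 = 46

46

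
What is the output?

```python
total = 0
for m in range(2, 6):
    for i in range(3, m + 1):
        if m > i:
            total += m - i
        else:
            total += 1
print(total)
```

7

m=3,i=3: not 3>3, total = 0+1 = 1
m=4,i=3: 4>3, total = 1+1 = 2
m=4,i=4: not 4>4, total = 2+1 = 3
m=5,i=3: 5>3, total = 3+2 = 5
m=5,i=4: 5>4, total = 5+1 = 6
m=5,i=5: not 5>5, total = 6+1 = 7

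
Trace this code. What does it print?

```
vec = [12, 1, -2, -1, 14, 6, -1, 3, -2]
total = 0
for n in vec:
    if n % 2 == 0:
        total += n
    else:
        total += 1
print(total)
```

32

n=12: even, total = 0+12 = 12
n=1: not even, total = 12+1 = 13
n=-2: even, total = 13+(-2) = 11
n=-1: not even, total = 11+1 = 12
n=14: even, total = 12+14 = 26
n=6: even, total = 26+6 = 32
n=-1: not even, total = 32+1 = 33
n=3: not even, total = 33+1 = 34
n=-2: even, total = 34+(-2) = 32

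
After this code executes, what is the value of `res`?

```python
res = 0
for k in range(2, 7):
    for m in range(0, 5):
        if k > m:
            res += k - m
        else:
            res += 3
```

72

k=2,m=0: 2>0, res = 0+2 = 2
k=2,m=1: 2>1, res = 2+1 = 3
k=2,m=2: not 2>2, res = 3+3 = 6
k=2,m=3: not 2>3, res = 6+3 = 9
k=2,m=4: not 2>4, res = 9+3 = 12
k=3,m=0: 3>0, res = 12+3 = 15
k=3,m=1: 3>1, res = 15+2 = 17
k=3,m=2: 3>2, res = 17+1 = 18
k=3,m=3: not 3>3, res = 18+3 = 21
k=3,m=4: not 3>4, res = 21+3 = 24
k=4,m=0: 4>0, res = 24+4 = 28
k=4,m=1: 4>1, res = 28+3 = 31
k=4,m=2: 4>2, res = 31+2 = 33
k=4,m=3: 4>3, res = 33+1 = 34
k=4,m=4: not 4>4, res = 34+3 = 37
k=5,m=0: 5>0, res = 37+5 = 42
k=5,m=1: 5>1, res = 42+4 = 46
k=5,m=2: 5>2, res = 46+3 = 49
k=5,m=3: 5>3, res = 49+2 = 51
k=5,m=4: 5>4, res = 51+1 = 52
k=6,m=0: 6>0, res = 52+6 = 58
k=6,m=1: 6>1, res = 58+5 = 63
k=6,m=2: 6>2, res = 63+4 = 67
k=6,m=3: 6>3, res = 67+3 = 70
k=6,m=4: 6>4, res = 70+2 = 72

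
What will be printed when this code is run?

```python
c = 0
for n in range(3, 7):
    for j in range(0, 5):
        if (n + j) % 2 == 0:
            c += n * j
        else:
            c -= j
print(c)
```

72

n=3,j=0: odd sum, c = 0-0 = 0
n=3,j=1: even sum, c = 0+3 = 3
n=3,j=2: odd sum, c = 3-2 = 1
n=3,j=3: even sum, c = 1+9 = 10
n=3,j=4: odd sum, c = 10-4 = 6
n=4,j=0: even sum, c = 6+0 = 6
n=4,j=1: odd sum, c = 6-1 = 5
n=4,j=2: even sum, c = 5+8 = 13
n=4,j=3: odd sum, c = 13-3 = 10
n=4,j=4: even sum, c = 10+16 = 26
n=5,j=0: odd sum, c = 26-0 = 26
n=5,j=1: even sum, c = 26+5 = 31
n=5,j=2: odd sum, c = 31-2 = 29
n=5,j=3: even sum, c = 29+15 = 44
n=5,j=4: odd sum, c = 44-4 = 40
n=6,j=0: even sum, c = 40+0 = 40
n=6,j=1: odd sum, c = 40-1 = 39
n=6,j=2: even sum, c = 39+12 = 51
n=6,j=3: odd sum, c = 51-3 = 48
n=6,j=4: even sum, c = 48+24 = 72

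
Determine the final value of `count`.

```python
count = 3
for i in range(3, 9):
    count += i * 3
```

102

i=3: count = 3+3*3 = 12
i=4: count = 12+4*3 = 24
i=5: count = 24+5*3 = 39
i=6: count = 39+6*3 = 57
i=7: count = 57+7*3 = 78
i=8: count = 78+8*3 = 102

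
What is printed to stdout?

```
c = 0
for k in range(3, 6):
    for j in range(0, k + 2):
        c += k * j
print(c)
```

195

k=3,j=0: c = 0+0 = 0
k=3,j=1: c = 0+3 = 3
k=3,j=2: c = 3+6 = 9
k=3,j=3: c = 9+9 = 18
k=3,j=4: c = 18+12 = 30
k=4,j=0: c = 30+0 = 30
k=4,j=1: c = 30+4 = 34
k=4,j=2: c = 34+8 = 42
k=4,j=3: c = 42+12 = 54
k=4,j=4: c = 54+16 = 70
k=4,j=5: c = 70+20 = 90
k=5,j=0: c = 90+0 = 90
k=5,j=1: c = 90+5 = 95
k=5,j=2: c = 95+10 = 105
k=5,j=3: c = 105+15 = 120
k=5,j=4: c = 120+20 = 140
k=5,j=5: c = 140+25 = 165
k=5,j=6: c = 165+30 = 195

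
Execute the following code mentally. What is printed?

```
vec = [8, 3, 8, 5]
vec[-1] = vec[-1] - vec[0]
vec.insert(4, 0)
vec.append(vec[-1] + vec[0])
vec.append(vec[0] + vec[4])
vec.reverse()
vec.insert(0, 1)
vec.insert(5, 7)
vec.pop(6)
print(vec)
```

[1, 8, 8, 0, -3, 7, 3, 8]

vec[-1] = vec[-1]-vec[0] = 5-8 = -3 → [8, 3, 8, -3]
insert 0 at 4 → [8, 3, 8, -3, 0]
append vec[-1]+vec[0] = 0+8 = 8 → [8, 3, 8, -3, 0, 8]
append vec[0]+vec[4] = 8+0 = 8 → [8, 3, 8, -3, 0, 8, 8]
reverse → [8, 8, 0, -3, 8, 3, 8]
insert 1 at 0 → [1, 8, 8, 0, -3, 8, 3, 8]
insert 7 at 5 → [1, 8, 8, 0, -3, 7, 8, 3, 8]
pop(6) removes 8 → [1, 8, 8, 0, -3, 7, 3, 8]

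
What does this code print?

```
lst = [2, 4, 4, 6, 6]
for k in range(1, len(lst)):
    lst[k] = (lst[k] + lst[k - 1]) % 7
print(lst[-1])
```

1

k=1: lst[1] = (4+2)%7 = 6 → [2, 6, 4, 6, 6]
k=2: lst[2] = (4+6)%7 = 3 → [2, 6, 3, 6, 6]
k=3: lst[3] = (6+3)%7 = 2 → [2, 6, 3, 2, 6]
k=4: lst[4] = (6+2)%7 = 1 → [2, 6, 3, 2, 1]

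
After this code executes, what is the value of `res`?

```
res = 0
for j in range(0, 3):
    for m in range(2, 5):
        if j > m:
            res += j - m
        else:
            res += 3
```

27

j=0,m=2: not 0>2, res = 0+3 = 3
j=0,m=3: not 0>3, res = 3+3 = 6
j=0,m=4: not 0>4, res = 6+3 = 9
j=1,m=2: not 1>2, res = 9+3 = 12
j=1,m=3: not 1>3, res = 12+3 = 15
j=1,m=4: not 1>4, res = 15+3 = 18
j=2,m=2: not 2>2, res = 18+3 = 21
j=2,m=3: not 2>3, res = 21+3 = 24
j=2,m=4: not 2>4, res = 24+3 = 27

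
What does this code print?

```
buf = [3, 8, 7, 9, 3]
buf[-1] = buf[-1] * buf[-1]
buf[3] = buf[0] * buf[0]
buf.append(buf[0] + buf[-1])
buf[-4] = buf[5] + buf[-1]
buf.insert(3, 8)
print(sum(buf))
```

73

buf[-1] = buf[-1]*buf[-1] = 3*3 = 9 → [3, 8, 7, 9, 9]
buf[3] = buf[0]*buf[0] = 3*3 = 9 → [3, 8, 7, 9, 9]
append buf[0]+buf[-1] = 3+9 = 12 → [3, 8, 7, 9, 9, 12]
buf[-4] = buf[5]+buf[-1] = 12+12 = 24 → [3, 8, 24, 9, 9, 12]
insert 8 at 3 → [3, 8, 24, 8, 9, 9, 12]
sum = 73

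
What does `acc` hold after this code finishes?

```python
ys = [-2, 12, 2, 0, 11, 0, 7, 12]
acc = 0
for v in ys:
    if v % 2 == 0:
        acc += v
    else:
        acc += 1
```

v=-2: even, acc = 0+(-2) = -2
v=12: even, acc = (-2)+12 = 10
v=2: even, acc = 10+2 = 12
v=0: even, acc = 12+0 = 12
v=11: not even, acc = 12+1 = 13
v=0: even, acc = 13+0 = 13
v=7: not even, acc = 13+1 = 14
v=12: even, acc = 14+12 = 26

26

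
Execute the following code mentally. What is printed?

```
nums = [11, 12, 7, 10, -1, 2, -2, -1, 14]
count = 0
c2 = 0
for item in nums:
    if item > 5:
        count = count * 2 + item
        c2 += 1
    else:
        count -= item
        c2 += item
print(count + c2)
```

item=11: >5, count = 0*2+11 = 11; c2=1
item=12: >5, count = 11*2+12 = 34; c2=2
item=7: >5, count = 34*2+7 = 75; c2=3
item=10: >5, count = 75*2+10 = 160; c2=4
item=-1: not >5, count = 160-(-1) = 161; c2=3
item=2: not >5, count = 161-2 = 159; c2=5
item=-2: not >5, count = 159-(-2) = 161; c2=3
item=-1: not >5, count = 161-(-1) = 162; c2=2
item=14: >5, count = 162*2+14 = 338; c2=3
count+c2 = 338+3 = 341

341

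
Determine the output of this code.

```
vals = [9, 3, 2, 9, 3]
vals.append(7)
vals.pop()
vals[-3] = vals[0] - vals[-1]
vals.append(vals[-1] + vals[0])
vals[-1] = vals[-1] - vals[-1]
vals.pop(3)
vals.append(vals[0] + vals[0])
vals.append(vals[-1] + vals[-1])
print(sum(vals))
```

75

append 7 → [9, 3, 2, 9, 3, 7]
pop() removes 7 → [9, 3, 2, 9, 3]
vals[-3] = vals[0]-vals[-1] = 9-3 = 6 → [9, 3, 6, 9, 3]
append vals[-1]+vals[0] = 3+9 = 12 → [9, 3, 6, 9, 3, 12]
vals[-1] = vals[-1]-vals[-1] = 12-12 = 0 → [9, 3, 6, 9, 3, 0]
pop(3) removes 9 → [9, 3, 6, 3, 0]
append vals[0]+vals[0] = 9+9 = 18 → [9, 3, 6, 3, 0, 18]
append vals[-1]+vals[-1] = 18+18 = 36 → [9, 3, 6, 3, 0, 18, 36]
sum = 75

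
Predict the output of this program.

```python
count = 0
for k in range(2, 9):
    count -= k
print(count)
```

-35

k=2: count = 0-2 = -2
k=3: count = (-2)-3 = -5
k=4: count = (-5)-4 = -9
k=5: count = (-9)-5 = -14
k=6: count = (-14)-6 = -20
k=7: count = (-20)-7 = -27
k=8: count = (-27)-8 = -35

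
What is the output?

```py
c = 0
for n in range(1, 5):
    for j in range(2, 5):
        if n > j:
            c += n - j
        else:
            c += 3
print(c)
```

31

n=1,j=2: not 1>2, c = 0+3 = 3
n=1,j=3: not 1>3, c = 3+3 = 6
n=1,j=4: not 1>4, c = 6+3 = 9
n=2,j=2: not 2>2, c = 9+3 = 12
n=2,j=3: not 2>3, c = 12+3 = 15
n=2,j=4: not 2>4, c = 15+3 = 18
n=3,j=2: 3>2, c = 18+1 = 19
n=3,j=3: not 3>3, c = 19+3 = 22
n=3,j=4: not 3>4, c = 22+3 = 25
n=4,j=2: 4>2, c = 25+2 = 27
n=4,j=3: 4>3, c = 27+1 = 28
n=4,j=4: not 4>4, c = 28+3 = 31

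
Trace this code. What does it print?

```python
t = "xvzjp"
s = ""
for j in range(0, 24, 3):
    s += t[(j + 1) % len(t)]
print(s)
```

j=0: add t[1]='v' → 'v'
j=3: add t[4]='p' → 'vp'
j=6: add t[2]='z' → 'vpz'
j=9: add t[0]='x' → 'vpzx'
j=12: add t[3]='j' → 'vpzxj'
j=15: add t[1]='v' → 'vpzxjv'
j=18: add t[4]='p' → 'vpzxjvp'
j=21: add t[2]='z' → 'vpzxjvpz'

vpzxjvpz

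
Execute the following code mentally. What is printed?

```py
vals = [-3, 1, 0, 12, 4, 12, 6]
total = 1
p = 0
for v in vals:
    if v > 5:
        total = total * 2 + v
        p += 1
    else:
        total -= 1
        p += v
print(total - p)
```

53

v=-3: not >5, total = 1-1 = 0; p=-3
v=1: not >5, total = 0-1 = -1; p=-2
v=0: not >5, total = (-1)-1 = -2; p=-2
v=12: >5, total = (-2)*2+12 = 8; p=-1
v=4: not >5, total = 8-1 = 7; p=3
v=12: >5, total = 7*2+12 = 26; p=4
v=6: >5, total = 26*2+6 = 58; p=5
total-p = 58-5 = 53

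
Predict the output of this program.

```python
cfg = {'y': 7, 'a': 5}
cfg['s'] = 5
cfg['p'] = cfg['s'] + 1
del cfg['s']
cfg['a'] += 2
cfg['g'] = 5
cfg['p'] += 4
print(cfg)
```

{'y': 7, 'a': 7, 'p': 10, 'g': 5}

cfg['s'] = 5 → {'y': 7, 'a': 5, 's': 5}
cfg['p'] = cfg['s']+1 = 6 → {'y': 7, 'a': 5, 's': 5, 'p': 6}
del 's' → {'y': 7, 'a': 5, 'p': 6}
cfg['a'] = 5+2 = 7 → {'y': 7, 'a': 7, 'p': 6}
cfg['g'] = 5 → {'y': 7, 'a': 7, 'p': 6, 'g': 5}
cfg['p'] = 6+4 = 10 → {'y': 7, 'a': 7, 'p': 10, 'g': 5}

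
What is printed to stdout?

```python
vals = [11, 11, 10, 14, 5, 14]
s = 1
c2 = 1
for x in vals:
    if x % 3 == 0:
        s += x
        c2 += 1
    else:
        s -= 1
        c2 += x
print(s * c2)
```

x=11: not %3==0, s = 1-1 = 0; c2=12
x=11: not %3==0, s = 0-1 = -1; c2=23
x=10: not %3==0, s = (-1)-1 = -2; c2=33
x=14: not %3==0, s = (-2)-1 = -3; c2=47
x=5: not %3==0, s = (-3)-1 = -4; c2=52
x=14: not %3==0, s = (-4)-1 = -5; c2=66
s*c2 = (-5)*66 = -330

-330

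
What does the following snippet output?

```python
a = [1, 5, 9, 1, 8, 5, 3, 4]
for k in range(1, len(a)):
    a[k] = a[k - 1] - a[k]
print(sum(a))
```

k=1: a[1] = 1-5 = -4 → [1, -4, 9, 1, 8, 5, 3, 4]
k=2: a[2] = (-4)-9 = -13 → [1, -4, -13, 1, 8, 5, 3, 4]
k=3: a[3] = (-13)-1 = -14 → [1, -4, -13, -14, 8, 5, 3, 4]
k=4: a[4] = (-14)-8 = -22 → [1, -4, -13, -14, -22, 5, 3, 4]
k=5: a[5] = (-22)-5 = -27 → [1, -4, -13, -14, -22, -27, 3, 4]
k=6: a[6] = (-27)-3 = -30 → [1, -4, -13, -14, -22, -27, -30, 4]
k=7: a[7] = (-30)-4 = -34 → [1, -4, -13, -14, -22, -27, -30, -34]
sum = -143

-143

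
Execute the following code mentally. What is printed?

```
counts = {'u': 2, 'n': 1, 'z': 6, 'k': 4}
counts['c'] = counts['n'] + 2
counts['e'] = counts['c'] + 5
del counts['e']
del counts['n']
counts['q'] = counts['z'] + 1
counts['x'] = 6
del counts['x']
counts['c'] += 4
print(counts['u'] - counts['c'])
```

-5

counts['c'] = counts['n']+2 = 3 → {'u': 2, 'n': 1, 'z': 6, 'k': 4, 'c': 3}
counts['e'] = counts['c']+5 = 8 → {'u': 2, 'n': 1, 'z': 6, 'k': 4, 'c': 3, 'e': 8}
del 'e' → {'u': 2, 'n': 1, 'z': 6, 'k': 4, 'c': 3}
del 'n' → {'u': 2, 'z': 6, 'k': 4, 'c': 3}
counts['q'] = counts['z']+1 = 7 → {'u': 2, 'z': 6, 'k': 4, 'c': 3, 'q': 7}
counts['x'] = 6 → {'u': 2, 'z': 6, 'k': 4, 'c': 3, 'q': 7, 'x': 6}
del 'x' → {'u': 2, 'z': 6, 'k': 4, 'c': 3, 'q': 7}
counts['c'] = 3+4 = 7 → {'u': 2, 'z': 6, 'k': 4, 'c': 7, 'q': 7}
counts['u']-counts['c'] = 2-7 = -5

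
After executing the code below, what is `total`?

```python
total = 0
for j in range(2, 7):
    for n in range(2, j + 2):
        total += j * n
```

j=2,n=2: total = 0+4 = 4
j=2,n=3: total = 4+6 = 10
j=3,n=2: total = 10+6 = 16
j=3,n=3: total = 16+9 = 25
j=3,n=4: total = 25+12 = 37
j=4,n=2: total = 37+8 = 45
j=4,n=3: total = 45+12 = 57
j=4,n=4: total = 57+16 = 73
j=4,n=5: total = 73+20 = 93
j=5,n=2: total = 93+10 = 103
j=5,n=3: total = 103+15 = 118
j=5,n=4: total = 118+20 = 138
j=5,n=5: total = 138+25 = 163
j=5,n=6: total = 163+30 = 193
j=6,n=2: total = 193+12 = 205
j=6,n=3: total = 205+18 = 223
j=6,n=4: total = 223+24 = 247
j=6,n=5: total = 247+30 = 277
j=6,n=6: total = 277+36 = 313
j=6,n=7: total = 313+42 = 355

355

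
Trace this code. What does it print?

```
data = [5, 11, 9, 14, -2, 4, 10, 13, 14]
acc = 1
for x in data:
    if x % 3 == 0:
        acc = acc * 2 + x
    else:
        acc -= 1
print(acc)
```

x=5: not %3==0, acc = 1-1 = 0
x=11: not %3==0, acc = 0-1 = -1
x=9: %3==0, acc = (-1)*2+9 = 7
x=14: not %3==0, acc = 7-1 = 6
x=-2: not %3==0, acc = 6-1 = 5
x=4: not %3==0, acc = 5-1 = 4
x=10: not %3==0, acc = 4-1 = 3
x=13: not %3==0, acc = 3-1 = 2
x=14: not %3==0, acc = 2-1 = 1

1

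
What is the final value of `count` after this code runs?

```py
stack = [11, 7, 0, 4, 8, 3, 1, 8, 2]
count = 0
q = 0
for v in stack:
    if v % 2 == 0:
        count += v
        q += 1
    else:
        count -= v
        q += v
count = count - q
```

v=11: not even, count = 0-11 = -11; q=11
v=7: not even, count = (-11)-7 = -18; q=18
v=0: even, count = (-18)+0 = -18; q=19
v=4: even, count = (-18)+4 = -14; q=20
v=8: even, count = (-14)+8 = -6; q=21
v=3: not even, count = (-6)-3 = -9; q=24
v=1: not even, count = (-9)-1 = -10; q=25
v=8: even, count = (-10)+8 = -2; q=26
v=2: even, count = (-2)+2 = 0; q=27
count-q = 0-27 = -27

-27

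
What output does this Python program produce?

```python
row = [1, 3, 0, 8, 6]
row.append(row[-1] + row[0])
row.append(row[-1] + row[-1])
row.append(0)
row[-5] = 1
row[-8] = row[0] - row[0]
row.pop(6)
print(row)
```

[0, 3, 0, 1, 6, 7, 0]

append row[-1]+row[0] = 6+1 = 7 → [1, 3, 0, 8, 6, 7]
append row[-1]+row[-1] = 7+7 = 14 → [1, 3, 0, 8, 6, 7, 14]
append 0 → [1, 3, 0, 8, 6, 7, 14, 0]
row[-5] = 1 → [1, 3, 0, 1, 6, 7, 14, 0]
row[-8] = row[0]-row[0] = 1-1 = 0 → [0, 3, 0, 1, 6, 7, 14, 0]
pop(6) removes 14 → [0, 3, 0, 1, 6, 7, 0]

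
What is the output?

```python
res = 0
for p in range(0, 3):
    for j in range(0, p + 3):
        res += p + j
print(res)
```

p=0,j=0: res = 0+0 = 0
p=0,j=1: res = 0+1 = 1
p=0,j=2: res = 1+2 = 3
p=1,j=0: res = 3+1 = 4
p=1,j=1: res = 4+2 = 6
p=1,j=2: res = 6+3 = 9
p=1,j=3: res = 9+4 = 13
p=2,j=0: res = 13+2 = 15
p=2,j=1: res = 15+3 = 18
p=2,j=2: res = 18+4 = 22
p=2,j=3: res = 22+5 = 27
p=2,j=4: res = 27+6 = 33

33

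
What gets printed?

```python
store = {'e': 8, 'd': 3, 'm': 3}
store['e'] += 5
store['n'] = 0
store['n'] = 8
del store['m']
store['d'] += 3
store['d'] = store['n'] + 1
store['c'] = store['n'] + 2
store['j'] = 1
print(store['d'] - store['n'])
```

store['e'] = 8+5 = 13 → {'e': 13, 'd': 3, 'm': 3}
store['n'] = 0 → {'e': 13, 'd': 3, 'm': 3, 'n': 0}
store['n'] = 8 → {'e': 13, 'd': 3, 'm': 3, 'n': 8}
del 'm' → {'e': 13, 'd': 3, 'n': 8}
store['d'] = 3+3 = 6 → {'e': 13, 'd': 6, 'n': 8}
store['d'] = store['n']+1 = 9 → {'e': 13, 'd': 9, 'n': 8}
store['c'] = store['n']+2 = 10 → {'e': 13, 'd': 9, 'n': 8, 'c': 10}
store['j'] = 1 → {'e': 13, 'd': 9, 'n': 8, 'c': 10, 'j': 1}
store['d']-store['n'] = 9-8 = 1

1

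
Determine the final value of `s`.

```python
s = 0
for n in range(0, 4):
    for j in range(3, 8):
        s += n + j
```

n=0,j=3: s = 0+3 = 3
n=0,j=4: s = 3+4 = 7
n=0,j=5: s = 7+5 = 12
n=0,j=6: s = 12+6 = 18
n=0,j=7: s = 18+7 = 25
n=1,j=3: s = 25+4 = 29
n=1,j=4: s = 29+5 = 34
n=1,j=5: s = 34+6 = 40
n=1,j=6: s = 40+7 = 47
n=1,j=7: s = 47+8 = 55
n=2,j=3: s = 55+5 = 60
n=2,j=4: s = 60+6 = 66
n=2,j=5: s = 66+7 = 73
n=2,j=6: s = 73+8 = 81
n=2,j=7: s = 81+9 = 90
n=3,j=3: s = 90+6 = 96
n=3,j=4: s = 96+7 = 103
n=3,j=5: s = 103+8 = 111
n=3,j=6: s = 111+9 = 120
n=3,j=7: s = 120+10 = 130

130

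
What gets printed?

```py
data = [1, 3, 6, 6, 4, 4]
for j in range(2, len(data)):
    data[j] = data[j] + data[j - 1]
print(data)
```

[1, 3, 9, 15, 19, 23]

j=2: data[2] = 6+3 = 9 → [1, 3, 9, 6, 4, 4]
j=3: data[3] = 6+9 = 15 → [1, 3, 9, 15, 4, 4]
j=4: data[4] = 4+15 = 19 → [1, 3, 9, 15, 19, 4]
j=5: data[5] = 4+19 = 23 → [1, 3, 9, 15, 19, 23]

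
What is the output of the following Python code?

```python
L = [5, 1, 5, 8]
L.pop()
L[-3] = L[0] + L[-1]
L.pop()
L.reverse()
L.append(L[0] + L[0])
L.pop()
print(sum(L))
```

pop() removes 8 → [5, 1, 5]
L[-3] = L[0]+L[-1] = 5+5 = 10 → [10, 1, 5]
pop() removes 5 → [10, 1]
reverse → [1, 10]
append L[0]+L[0] = 1+1 = 2 → [1, 10, 2]
pop() removes 2 → [1, 10]
sum = 11

11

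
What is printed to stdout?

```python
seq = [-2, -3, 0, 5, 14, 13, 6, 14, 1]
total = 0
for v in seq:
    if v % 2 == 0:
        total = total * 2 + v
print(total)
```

50

v=-2: even, total = 0*2+(-2) = -2
v=-3: not even
v=0: even, total = (-2)*2+0 = -4
v=5: not even
v=14: even, total = (-4)*2+14 = 6
v=13: not even
v=6: even, total = 6*2+6 = 18
v=14: even, total = 18*2+14 = 50
v=1: not even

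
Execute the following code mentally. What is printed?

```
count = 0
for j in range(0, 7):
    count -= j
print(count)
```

j=0: count = 0-0 = 0
j=1: count = 0-1 = -1
j=2: count = (-1)-2 = -3
j=3: count = (-3)-3 = -6
j=4: count = (-6)-4 = -10
j=5: count = (-10)-5 = -15
j=6: count = (-15)-6 = -21

-21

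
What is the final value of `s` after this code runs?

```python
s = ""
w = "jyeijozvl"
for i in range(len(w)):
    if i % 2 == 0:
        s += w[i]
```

'jejzl'

i=0: add 'j' → 'j'
i=1: skip
i=2: add 'e' → 'je'
i=3: skip
i=4: add 'j' → 'jej'
i=5: skip
i=6: add 'z' → 'jejz'
i=7: skip
i=8: add 'l' → 'jejzl'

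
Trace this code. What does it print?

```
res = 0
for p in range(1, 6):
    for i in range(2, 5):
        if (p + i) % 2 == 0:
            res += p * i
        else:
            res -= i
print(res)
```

39

p=1,i=2: odd sum, res = 0-2 = -2
p=1,i=3: even sum, res = (-2)+3 = 1
p=1,i=4: odd sum, res = 1-4 = -3
p=2,i=2: even sum, res = (-3)+4 = 1
p=2,i=3: odd sum, res = 1-3 = -2
p=2,i=4: even sum, res = (-2)+8 = 6
p=3,i=2: odd sum, res = 6-2 = 4
p=3,i=3: even sum, res = 4+9 = 13
p=3,i=4: odd sum, res = 13-4 = 9
p=4,i=2: even sum, res = 9+8 = 17
p=4,i=3: odd sum, res = 17-3 = 14
p=4,i=4: even sum, res = 14+16 = 30
p=5,i=2: odd sum, res = 30-2 = 28
p=5,i=3: even sum, res = 28+15 = 43
p=5,i=4: odd sum, res = 43-4 = 39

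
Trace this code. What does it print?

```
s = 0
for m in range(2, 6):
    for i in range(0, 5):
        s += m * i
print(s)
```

140

m=2,i=0: s = 0+0 = 0
m=2,i=1: s = 0+2 = 2
m=2,i=2: s = 2+4 = 6
m=2,i=3: s = 6+6 = 12
m=2,i=4: s = 12+8 = 20
m=3,i=0: s = 20+0 = 20
m=3,i=1: s = 20+3 = 23
m=3,i=2: s = 23+6 = 29
m=3,i=3: s = 29+9 = 38
m=3,i=4: s = 38+12 = 50
m=4,i=0: s = 50+0 = 50
m=4,i=1: s = 50+4 = 54
m=4,i=2: s = 54+8 = 62
m=4,i=3: s = 62+12 = 74
m=4,i=4: s = 74+16 = 90
m=5,i=0: s = 90+0 = 90
m=5,i=1: s = 90+5 = 95
m=5,i=2: s = 95+10 = 105
m=5,i=3: s = 105+15 = 120
m=5,i=4: s = 120+20 = 140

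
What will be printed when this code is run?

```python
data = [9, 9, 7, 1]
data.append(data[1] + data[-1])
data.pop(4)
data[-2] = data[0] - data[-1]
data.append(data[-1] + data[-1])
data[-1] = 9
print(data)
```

[9, 9, 8, 1, 9]

append data[1]+data[-1] = 9+1 = 10 → [9, 9, 7, 1, 10]
pop(4) removes 10 → [9, 9, 7, 1]
data[-2] = data[0]-data[-1] = 9-1 = 8 → [9, 9, 8, 1]
append data[-1]+data[-1] = 1+1 = 2 → [9, 9, 8, 1, 2]
data[-1] = 9 → [9, 9, 8, 1, 9]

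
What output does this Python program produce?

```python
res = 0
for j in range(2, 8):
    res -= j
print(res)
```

-27

j=2: res = 0-2 = -2
j=3: res = (-2)-3 = -5
j=4: res = (-5)-4 = -9
j=5: res = (-9)-5 = -14
j=6: res = (-14)-6 = -20
j=7: res = (-20)-7 = -27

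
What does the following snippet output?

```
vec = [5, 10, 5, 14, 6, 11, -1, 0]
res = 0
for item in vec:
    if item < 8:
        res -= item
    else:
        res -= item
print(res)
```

item=5: <8, res = 0-5 = -5
item=10: not <8, res = (-5)-10 = -15
item=5: <8, res = (-15)-5 = -20
item=14: not <8, res = (-20)-14 = -34
item=6: <8, res = (-34)-6 = -40
item=11: not <8, res = (-40)-11 = -51
item=-1: <8, res = (-51)-(-1) = -50
item=0: <8, res = (-50)-0 = -50

-50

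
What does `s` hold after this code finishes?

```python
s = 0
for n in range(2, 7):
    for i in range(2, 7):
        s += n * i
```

400

n=2,i=2: s = 0+4 = 4
n=2,i=3: s = 4+6 = 10
n=2,i=4: s = 10+8 = 18
n=2,i=5: s = 18+10 = 28
n=2,i=6: s = 28+12 = 40
n=3,i=2: s = 40+6 = 46
n=3,i=3: s = 46+9 = 55
n=3,i=4: s = 55+12 = 67
n=3,i=5: s = 67+15 = 82
n=3,i=6: s = 82+18 = 100
n=4,i=2: s = 100+8 = 108
n=4,i=3: s = 108+12 = 120
n=4,i=4: s = 120+16 = 136
n=4,i=5: s = 136+20 = 156
n=4,i=6: s = 156+24 = 180
n=5,i=2: s = 180+10 = 190
n=5,i=3: s = 190+15 = 205
n=5,i=4: s = 205+20 = 225
n=5,i=5: s = 225+25 = 250
n=5,i=6: s = 250+30 = 280
n=6,i=2: s = 280+12 = 292
n=6,i=3: s = 292+18 = 310
n=6,i=4: s = 310+24 = 334
n=6,i=5: s = 334+30 = 364
n=6,i=6: s = 364+36 = 400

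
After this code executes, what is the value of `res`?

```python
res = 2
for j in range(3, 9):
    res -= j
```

-31

j=3: res = 2-3 = -1
j=4: res = (-1)-4 = -5
j=5: res = (-5)-5 = -10
j=6: res = (-10)-6 = -16
j=7: res = (-16)-7 = -23
j=8: res = (-23)-8 = -31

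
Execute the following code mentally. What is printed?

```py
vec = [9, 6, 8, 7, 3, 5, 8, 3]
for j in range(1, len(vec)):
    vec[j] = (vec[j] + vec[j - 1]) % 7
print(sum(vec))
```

j=1: vec[1] = (6+9)%7 = 1 → [9, 1, 8, 7, 3, 5, 8, 3]
j=2: vec[2] = (8+1)%7 = 2 → [9, 1, 2, 7, 3, 5, 8, 3]
j=3: vec[3] = (7+2)%7 = 2 → [9, 1, 2, 2, 3, 5, 8, 3]
j=4: vec[4] = (3+2)%7 = 5 → [9, 1, 2, 2, 5, 5, 8, 3]
j=5: vec[5] = (5+5)%7 = 3 → [9, 1, 2, 2, 5, 3, 8, 3]
j=6: vec[6] = (8+3)%7 = 4 → [9, 1, 2, 2, 5, 3, 4, 3]
j=7: vec[7] = (3+4)%7 = 0 → [9, 1, 2, 2, 5, 3, 4, 0]
sum = 26

26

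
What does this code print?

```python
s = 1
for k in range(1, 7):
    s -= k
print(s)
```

k=1: s = 1-1 = 0
k=2: s = 0-2 = -2
k=3: s = (-2)-3 = -5
k=4: s = (-5)-4 = -9
k=5: s = (-9)-5 = -14
k=6: s = (-14)-6 = -20

-20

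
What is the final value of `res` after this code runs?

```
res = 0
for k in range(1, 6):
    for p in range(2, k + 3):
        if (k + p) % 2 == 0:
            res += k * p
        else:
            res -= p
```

131

k=1,p=2: odd sum, res = 0-2 = -2
k=1,p=3: even sum, res = (-2)+3 = 1
k=2,p=2: even sum, res = 1+4 = 5
k=2,p=3: odd sum, res = 5-3 = 2
k=2,p=4: even sum, res = 2+8 = 10
k=3,p=2: odd sum, res = 10-2 = 8
k=3,p=3: even sum, res = 8+9 = 17
k=3,p=4: odd sum, res = 17-4 = 13
k=3,p=5: even sum, res = 13+15 = 28
k=4,p=2: even sum, res = 28+8 = 36
k=4,p=3: odd sum, res = 36-3 = 33
k=4,p=4: even sum, res = 33+16 = 49
k=4,p=5: odd sum, res = 49-5 = 44
k=4,p=6: even sum, res = 44+24 = 68
k=5,p=2: odd sum, res = 68-2 = 66
k=5,p=3: even sum, res = 66+15 = 81
k=5,p=4: odd sum, res = 81-4 = 77
k=5,p=5: even sum, res = 77+25 = 102
k=5,p=6: odd sum, res = 102-6 = 96
k=5,p=7: even sum, res = 96+35 = 131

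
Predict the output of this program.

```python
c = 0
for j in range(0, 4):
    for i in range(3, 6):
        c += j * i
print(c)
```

72

j=0,i=3: c = 0+0 = 0
j=0,i=4: c = 0+0 = 0
j=0,i=5: c = 0+0 = 0
j=1,i=3: c = 0+3 = 3
j=1,i=4: c = 3+4 = 7
j=1,i=5: c = 7+5 = 12
j=2,i=3: c = 12+6 = 18
j=2,i=4: c = 18+8 = 26
j=2,i=5: c = 26+10 = 36
j=3,i=3: c = 36+9 = 45
j=3,i=4: c = 45+12 = 57
j=3,i=5: c = 57+15 = 72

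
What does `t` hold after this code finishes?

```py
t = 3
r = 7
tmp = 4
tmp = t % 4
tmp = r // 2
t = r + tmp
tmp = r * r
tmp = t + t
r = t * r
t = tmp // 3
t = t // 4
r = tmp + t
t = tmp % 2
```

0

tmp = 3%4 = 3
tmp = 7//2 = 3
t = 7+3 = 10
tmp = 7*7 = 49
tmp = 10+10 = 20
r = 10*7 = 70
t = 20//3 = 6
t = 6//4 = 1
r = 20+1 = 21
t = 20%2 = 0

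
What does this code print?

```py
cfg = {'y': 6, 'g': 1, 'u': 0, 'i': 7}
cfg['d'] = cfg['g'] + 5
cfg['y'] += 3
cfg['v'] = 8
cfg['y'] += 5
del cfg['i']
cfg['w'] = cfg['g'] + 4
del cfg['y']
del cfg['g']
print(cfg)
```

cfg['d'] = cfg['g']+5 = 6 → {'y': 6, 'g': 1, 'u': 0, 'i': 7, 'd': 6}
cfg['y'] = 6+3 = 9 → {'y': 9, 'g': 1, 'u': 0, 'i': 7, 'd': 6}
cfg['v'] = 8 → {'y': 9, 'g': 1, 'u': 0, 'i': 7, 'd': 6, 'v': 8}
cfg['y'] = 9+5 = 14 → {'y': 14, 'g': 1, 'u': 0, 'i': 7, 'd': 6, 'v': 8}
del 'i' → {'y': 14, 'g': 1, 'u': 0, 'd': 6, 'v': 8}
cfg['w'] = cfg['g']+4 = 5 → {'y': 14, 'g': 1, 'u': 0, 'd': 6, 'v': 8, 'w': 5}
del 'y' → {'g': 1, 'u': 0, 'd': 6, 'v': 8, 'w': 5}
del 'g' → {'u': 0, 'd': 6, 'v': 8, 'w': 5}

{'u': 0, 'd': 6, 'v': 8, 'w': 5}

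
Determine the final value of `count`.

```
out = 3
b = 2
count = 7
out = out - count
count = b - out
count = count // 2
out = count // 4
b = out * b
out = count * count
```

3

out = 3-7 = -4
count = 2-(-4) = 6
count = 6//2 = 3
out = 3//4 = 0
b = 0*2 = 0
out = 3*3 = 9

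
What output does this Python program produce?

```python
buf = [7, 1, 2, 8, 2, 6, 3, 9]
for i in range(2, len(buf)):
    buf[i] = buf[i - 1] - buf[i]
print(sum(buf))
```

-79

i=2: buf[2] = 1-2 = -1 → [7, 1, -1, 8, 2, 6, 3, 9]
i=3: buf[3] = (-1)-8 = -9 → [7, 1, -1, -9, 2, 6, 3, 9]
i=4: buf[4] = (-9)-2 = -11 → [7, 1, -1, -9, -11, 6, 3, 9]
i=5: buf[5] = (-11)-6 = -17 → [7, 1, -1, -9, -11, -17, 3, 9]
i=6: buf[6] = (-17)-3 = -20 → [7, 1, -1, -9, -11, -17, -20, 9]
i=7: buf[7] = (-20)-9 = -29 → [7, 1, -1, -9, -11, -17, -20, -29]
sum = -79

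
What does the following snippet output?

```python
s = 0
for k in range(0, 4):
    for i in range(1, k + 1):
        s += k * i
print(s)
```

25

k=1,i=1: s = 0+1 = 1
k=2,i=1: s = 1+2 = 3
k=2,i=2: s = 3+4 = 7
k=3,i=1: s = 7+3 = 10
k=3,i=2: s = 10+6 = 16
k=3,i=3: s = 16+9 = 25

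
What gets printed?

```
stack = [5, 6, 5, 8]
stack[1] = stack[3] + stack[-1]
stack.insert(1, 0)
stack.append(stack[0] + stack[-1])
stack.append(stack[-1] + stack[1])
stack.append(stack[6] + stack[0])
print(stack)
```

stack[1] = stack[3]+stack[-1] = 8+8 = 16 → [5, 16, 5, 8]
insert 0 at 1 → [5, 0, 16, 5, 8]
append stack[0]+stack[-1] = 5+8 = 13 → [5, 0, 16, 5, 8, 13]
append stack[-1]+stack[1] = 13+0 = 13 → [5, 0, 16, 5, 8, 13, 13]
append stack[6]+stack[0] = 13+5 = 18 → [5, 0, 16, 5, 8, 13, 13, 18]

[5, 0, 16, 5, 8, 13, 13, 18]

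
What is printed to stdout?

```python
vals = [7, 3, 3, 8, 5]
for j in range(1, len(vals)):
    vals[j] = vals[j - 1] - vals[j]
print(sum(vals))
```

j=1: vals[1] = 7-3 = 4 → [7, 4, 3, 8, 5]
j=2: vals[2] = 4-3 = 1 → [7, 4, 1, 8, 5]
j=3: vals[3] = 1-8 = -7 → [7, 4, 1, -7, 5]
j=4: vals[4] = (-7)-5 = -12 → [7, 4, 1, -7, -12]
sum = -7

-7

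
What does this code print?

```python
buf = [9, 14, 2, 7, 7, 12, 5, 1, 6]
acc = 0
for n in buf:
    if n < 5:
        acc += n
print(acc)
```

n=9: not <5
n=14: not <5
n=2: <5, acc = 0+2 = 2
n=7: not <5
n=7: not <5
n=12: not <5
n=5: not <5
n=1: <5, acc = 2+1 = 3
n=6: not <5

3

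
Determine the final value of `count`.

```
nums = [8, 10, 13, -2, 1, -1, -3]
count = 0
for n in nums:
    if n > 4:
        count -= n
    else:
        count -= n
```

-26

n=8: >4, count = 0-8 = -8
n=10: >4, count = (-8)-10 = -18
n=13: >4, count = (-18)-13 = -31
n=-2: not >4, count = (-31)-(-2) = -29
n=1: not >4, count = (-29)-1 = -30
n=-1: not >4, count = (-30)-(-1) = -29
n=-3: not >4, count = (-29)-(-3) = -26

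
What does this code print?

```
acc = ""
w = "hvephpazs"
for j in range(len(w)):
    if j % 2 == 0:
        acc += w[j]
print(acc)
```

hehas

j=0: add 'h' → 'h'
j=1: skip
j=2: add 'e' → 'he'
j=3: skip
j=4: add 'h' → 'heh'
j=5: skip
j=6: add 'a' → 'heha'
j=7: skip
j=8: add 's' → 'hehas'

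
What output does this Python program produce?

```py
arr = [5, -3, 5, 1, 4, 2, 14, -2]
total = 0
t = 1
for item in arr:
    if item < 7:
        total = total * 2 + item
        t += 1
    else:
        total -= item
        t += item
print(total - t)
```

280

item=5: <7, total = 0*2+5 = 5; t=2
item=-3: <7, total = 5*2+(-3) = 7; t=3
item=5: <7, total = 7*2+5 = 19; t=4
item=1: <7, total = 19*2+1 = 39; t=5
item=4: <7, total = 39*2+4 = 82; t=6
item=2: <7, total = 82*2+2 = 166; t=7
item=14: not <7, total = 166-14 = 152; t=21
item=-2: <7, total = 152*2+(-2) = 302; t=22
total-t = 302-22 = 280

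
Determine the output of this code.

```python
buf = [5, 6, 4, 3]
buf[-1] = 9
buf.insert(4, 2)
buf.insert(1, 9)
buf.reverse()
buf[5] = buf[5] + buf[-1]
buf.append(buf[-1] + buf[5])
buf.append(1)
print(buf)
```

buf[-1] = 9 → [5, 6, 4, 9]
insert 2 at 4 → [5, 6, 4, 9, 2]
insert 9 at 1 → [5, 9, 6, 4, 9, 2]
reverse → [2, 9, 4, 6, 9, 5]
buf[5] = buf[5]+buf[-1] = 5+5 = 10 → [2, 9, 4, 6, 9, 10]
append buf[-1]+buf[5] = 10+10 = 20 → [2, 9, 4, 6, 9, 10, 20]
append 1 → [2, 9, 4, 6, 9, 10, 20, 1]

[2, 9, 4, 6, 9, 10, 20, 1]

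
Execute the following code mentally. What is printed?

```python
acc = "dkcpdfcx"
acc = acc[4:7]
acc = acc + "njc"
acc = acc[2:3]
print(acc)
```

c

slice [4:7] → 'dfc'
+ 'njc' → 'dfcnjc'
slice [2:3] → 'c'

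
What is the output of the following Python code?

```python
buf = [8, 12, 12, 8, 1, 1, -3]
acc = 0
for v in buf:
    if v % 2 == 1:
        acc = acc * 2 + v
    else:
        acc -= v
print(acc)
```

v=8: not odd, acc = 0-8 = -8
v=12: not odd, acc = (-8)-12 = -20
v=12: not odd, acc = (-20)-12 = -32
v=8: not odd, acc = (-32)-8 = -40
v=1: odd, acc = (-40)*2+1 = -79
v=1: odd, acc = (-79)*2+1 = -157
v=-3: odd, acc = (-157)*2+(-3) = -317

-317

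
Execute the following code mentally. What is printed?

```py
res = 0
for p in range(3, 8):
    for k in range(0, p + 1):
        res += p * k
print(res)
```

p=3,k=0: res = 0+0 = 0
p=3,k=1: res = 0+3 = 3
p=3,k=2: res = 3+6 = 9
p=3,k=3: res = 9+9 = 18
p=4,k=0: res = 18+0 = 18
p=4,k=1: res = 18+4 = 22
p=4,k=2: res = 22+8 = 30
p=4,k=3: res = 30+12 = 42
p=4,k=4: res = 42+16 = 58
p=5,k=0: res = 58+0 = 58
p=5,k=1: res = 58+5 = 63
p=5,k=2: res = 63+10 = 73
p=5,k=3: res = 73+15 = 88
p=5,k=4: res = 88+20 = 108
p=5,k=5: res = 108+25 = 133
p=6,k=0: res = 133+0 = 133
p=6,k=1: res = 133+6 = 139
p=6,k=2: res = 139+12 = 151
p=6,k=3: res = 151+18 = 169
p=6,k=4: res = 169+24 = 193
p=6,k=5: res = 193+30 = 223
p=6,k=6: res = 223+36 = 259
p=7,k=0: res = 259+0 = 259
p=7,k=1: res = 259+7 = 266
p=7,k=2: res = 266+14 = 280
p=7,k=3: res = 280+21 = 301
p=7,k=4: res = 301+28 = 329
p=7,k=5: res = 329+35 = 364
p=7,k=6: res = 364+42 = 406
p=7,k=7: res = 406+49 = 455

455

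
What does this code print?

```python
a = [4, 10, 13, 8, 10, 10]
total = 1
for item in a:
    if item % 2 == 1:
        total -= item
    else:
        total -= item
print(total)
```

-54

item=4: not odd, total = 1-4 = -3
item=10: not odd, total = (-3)-10 = -13
item=13: odd, total = (-13)-13 = -26
item=8: not odd, total = (-26)-8 = -34
item=10: not odd, total = (-34)-10 = -44
item=10: not odd, total = (-44)-10 = -54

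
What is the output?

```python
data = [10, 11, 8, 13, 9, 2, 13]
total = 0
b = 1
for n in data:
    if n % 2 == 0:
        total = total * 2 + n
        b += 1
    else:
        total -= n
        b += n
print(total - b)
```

-93

n=10: even, total = 0*2+10 = 10; b=2
n=11: not even, total = 10-11 = -1; b=13
n=8: even, total = (-1)*2+8 = 6; b=14
n=13: not even, total = 6-13 = -7; b=27
n=9: not even, total = (-7)-9 = -16; b=36
n=2: even, total = (-16)*2+2 = -30; b=37
n=13: not even, total = (-30)-13 = -43; b=50
total-b = (-43)-50 = -93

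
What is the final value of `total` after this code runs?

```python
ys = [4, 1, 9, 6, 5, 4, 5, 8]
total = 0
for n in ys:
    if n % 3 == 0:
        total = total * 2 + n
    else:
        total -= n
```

n=4: not %3==0, total = 0-4 = -4
n=1: not %3==0, total = (-4)-1 = -5
n=9: %3==0, total = (-5)*2+9 = -1
n=6: %3==0, total = (-1)*2+6 = 4
n=5: not %3==0, total = 4-5 = -1
n=4: not %3==0, total = (-1)-4 = -5
n=5: not %3==0, total = (-5)-5 = -10
n=8: not %3==0, total = (-10)-8 = -18

-18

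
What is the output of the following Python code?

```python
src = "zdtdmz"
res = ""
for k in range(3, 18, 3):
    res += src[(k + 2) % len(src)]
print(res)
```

k=3: add src[5]='z' → 'z'
k=6: add src[2]='t' → 'zt'
k=9: add src[5]='z' → 'ztz'
k=12: add src[2]='t' → 'ztzt'
k=15: add src[5]='z' → 'ztztz'

ztztz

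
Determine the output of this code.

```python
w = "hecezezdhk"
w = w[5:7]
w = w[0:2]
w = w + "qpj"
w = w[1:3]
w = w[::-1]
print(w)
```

qz

slice [5:7] → 'ez'
slice [0:2] → 'ez'
+ 'qpj' → 'ezqpj'
slice [1:3] → 'zq'
reverse → 'qz'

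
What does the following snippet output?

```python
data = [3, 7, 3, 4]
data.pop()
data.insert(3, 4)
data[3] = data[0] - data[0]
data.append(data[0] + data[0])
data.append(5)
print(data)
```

pop() removes 4 → [3, 7, 3]
insert 4 at 3 → [3, 7, 3, 4]
data[3] = data[0]-data[0] = 3-3 = 0 → [3, 7, 3, 0]
append data[0]+data[0] = 3+3 = 6 → [3, 7, 3, 0, 6]
append 5 → [3, 7, 3, 0, 6, 5]

[3, 7, 3, 0, 6, 5]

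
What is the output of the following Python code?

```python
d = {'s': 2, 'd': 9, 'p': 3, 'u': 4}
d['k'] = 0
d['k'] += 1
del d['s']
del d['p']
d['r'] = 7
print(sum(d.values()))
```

d['k'] = 0 → {'s': 2, 'd': 9, 'p': 3, 'u': 4, 'k': 0}
d['k'] = 0+1 = 1 → {'s': 2, 'd': 9, 'p': 3, 'u': 4, 'k': 1}
del 's' → {'d': 9, 'p': 3, 'u': 4, 'k': 1}
del 'p' → {'d': 9, 'u': 4, 'k': 1}
d['r'] = 7 → {'d': 9, 'u': 4, 'k': 1, 'r': 7}
sum of values = 21

21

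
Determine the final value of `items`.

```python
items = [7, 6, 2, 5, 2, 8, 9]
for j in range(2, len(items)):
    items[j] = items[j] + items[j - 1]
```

[7, 6, 8, 13, 15, 23, 32]

j=2: items[2] = 2+6 = 8 → [7, 6, 8, 5, 2, 8, 9]
j=3: items[3] = 5+8 = 13 → [7, 6, 8, 13, 2, 8, 9]
j=4: items[4] = 2+13 = 15 → [7, 6, 8, 13, 15, 8, 9]
j=5: items[5] = 8+15 = 23 → [7, 6, 8, 13, 15, 23, 9]
j=6: items[6] = 9+23 = 32 → [7, 6, 8, 13, 15, 23, 32]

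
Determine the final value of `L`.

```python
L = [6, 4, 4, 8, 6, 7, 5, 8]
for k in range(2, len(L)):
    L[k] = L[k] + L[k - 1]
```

k=2: L[2] = 4+4 = 8 → [6, 4, 8, 8, 6, 7, 5, 8]
k=3: L[3] = 8+8 = 16 → [6, 4, 8, 16, 6, 7, 5, 8]
k=4: L[4] = 6+16 = 22 → [6, 4, 8, 16, 22, 7, 5, 8]
k=5: L[5] = 7+22 = 29 → [6, 4, 8, 16, 22, 29, 5, 8]
k=6: L[6] = 5+29 = 34 → [6, 4, 8, 16, 22, 29, 34, 8]
k=7: L[7] = 8+34 = 42 → [6, 4, 8, 16, 22, 29, 34, 42]

[6, 4, 8, 16, 22, 29, 34, 42]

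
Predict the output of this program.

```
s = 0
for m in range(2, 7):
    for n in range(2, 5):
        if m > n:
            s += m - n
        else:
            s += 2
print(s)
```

m=2,n=2: not 2>2, s = 0+2 = 2
m=2,n=3: not 2>3, s = 2+2 = 4
m=2,n=4: not 2>4, s = 4+2 = 6
m=3,n=2: 3>2, s = 6+1 = 7
m=3,n=3: not 3>3, s = 7+2 = 9
m=3,n=4: not 3>4, s = 9+2 = 11
m=4,n=2: 4>2, s = 11+2 = 13
m=4,n=3: 4>3, s = 13+1 = 14
m=4,n=4: not 4>4, s = 14+2 = 16
m=5,n=2: 5>2, s = 16+3 = 19
m=5,n=3: 5>3, s = 19+2 = 21
m=5,n=4: 5>4, s = 21+1 = 22
m=6,n=2: 6>2, s = 22+4 = 26
m=6,n=3: 6>3, s = 26+3 = 29
m=6,n=4: 6>4, s = 29+2 = 31

31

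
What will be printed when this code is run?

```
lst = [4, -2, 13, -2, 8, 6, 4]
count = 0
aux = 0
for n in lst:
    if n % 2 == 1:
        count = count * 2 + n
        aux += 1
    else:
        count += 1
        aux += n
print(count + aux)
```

40

n=4: not odd, count = 0+1 = 1; aux=4
n=-2: not odd, count = 1+1 = 2; aux=2
n=13: odd, count = 2*2+13 = 17; aux=3
n=-2: not odd, count = 17+1 = 18; aux=1
n=8: not odd, count = 18+1 = 19; aux=9
n=6: not odd, count = 19+1 = 20; aux=15
n=4: not odd, count = 20+1 = 21; aux=19
count+aux = 21+19 = 40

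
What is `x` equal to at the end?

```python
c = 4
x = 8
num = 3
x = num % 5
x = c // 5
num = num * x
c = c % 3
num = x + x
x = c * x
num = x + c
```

0

x = 3%5 = 3
x = 4//5 = 0
num = 3*0 = 0
c = 4%3 = 1
num = 0+0 = 0
x = 1*0 = 0
num = 0+1 = 1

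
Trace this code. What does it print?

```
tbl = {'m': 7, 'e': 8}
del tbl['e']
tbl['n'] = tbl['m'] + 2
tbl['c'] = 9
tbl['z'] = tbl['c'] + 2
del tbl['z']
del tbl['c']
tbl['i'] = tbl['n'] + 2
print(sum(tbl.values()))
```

27

del 'e' → {'m': 7}
tbl['n'] = tbl['m']+2 = 9 → {'m': 7, 'n': 9}
tbl['c'] = 9 → {'m': 7, 'n': 9, 'c': 9}
tbl['z'] = tbl['c']+2 = 11 → {'m': 7, 'n': 9, 'c': 9, 'z': 11}
del 'z' → {'m': 7, 'n': 9, 'c': 9}
del 'c' → {'m': 7, 'n': 9}
tbl['i'] = tbl['n']+2 = 11 → {'m': 7, 'n': 9, 'i': 11}
sum of values = 27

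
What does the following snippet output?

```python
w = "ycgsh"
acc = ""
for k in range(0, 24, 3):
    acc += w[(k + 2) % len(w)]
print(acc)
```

k=0: add w[2]='g' → 'g'
k=3: add w[0]='y' → 'gy'
k=6: add w[3]='s' → 'gys'
k=9: add w[1]='c' → 'gysc'
k=12: add w[4]='h' → 'gysch'
k=15: add w[2]='g' → 'gyschg'
k=18: add w[0]='y' → 'gyschgy'
k=21: add w[3]='s' → 'gyschgys'

gyschgys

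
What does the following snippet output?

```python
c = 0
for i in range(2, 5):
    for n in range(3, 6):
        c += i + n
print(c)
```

i=2,n=3: c = 0+5 = 5
i=2,n=4: c = 5+6 = 11
i=2,n=5: c = 11+7 = 18
i=3,n=3: c = 18+6 = 24
i=3,n=4: c = 24+7 = 31
i=3,n=5: c = 31+8 = 39
i=4,n=3: c = 39+7 = 46
i=4,n=4: c = 46+8 = 54
i=4,n=5: c = 54+9 = 63

63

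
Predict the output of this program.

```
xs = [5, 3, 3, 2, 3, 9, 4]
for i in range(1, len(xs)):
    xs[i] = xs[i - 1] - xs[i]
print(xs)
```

[5, 2, -1, -3, -6, -15, -19]

i=1: xs[1] = 5-3 = 2 → [5, 2, 3, 2, 3, 9, 4]
i=2: xs[2] = 2-3 = -1 → [5, 2, -1, 2, 3, 9, 4]
i=3: xs[3] = (-1)-2 = -3 → [5, 2, -1, -3, 3, 9, 4]
i=4: xs[4] = (-3)-3 = -6 → [5, 2, -1, -3, -6, 9, 4]
i=5: xs[5] = (-6)-9 = -15 → [5, 2, -1, -3, -6, -15, 4]
i=6: xs[6] = (-15)-4 = -19 → [5, 2, -1, -3, -6, -15, -19]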